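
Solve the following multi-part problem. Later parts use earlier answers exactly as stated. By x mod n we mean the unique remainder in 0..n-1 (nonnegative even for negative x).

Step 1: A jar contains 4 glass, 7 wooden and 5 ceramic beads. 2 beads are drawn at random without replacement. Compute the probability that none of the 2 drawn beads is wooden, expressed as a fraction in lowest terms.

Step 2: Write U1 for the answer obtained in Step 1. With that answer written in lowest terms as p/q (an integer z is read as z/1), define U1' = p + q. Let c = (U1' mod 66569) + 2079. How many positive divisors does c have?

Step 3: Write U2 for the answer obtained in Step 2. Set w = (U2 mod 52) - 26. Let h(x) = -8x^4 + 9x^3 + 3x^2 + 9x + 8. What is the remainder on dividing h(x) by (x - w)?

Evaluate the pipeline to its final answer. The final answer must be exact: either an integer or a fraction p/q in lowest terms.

-1350972

Step 1: total draws C(16,2) = 120; favorable C(9,2) = 36; P = 3/10; answer 3/10
Step 2: U1 = 3/10; threaded value p + q = 13; c = 2092; 2092 = 2^2 * 523; number of divisors = (2+1) * (1+1) = 6; answer 6
Step 3: U2 = 6; w = -20; remainder = value at the root: -8*(-20)^4 + 9*(-20)^3 + 3*(-20)^2 + 9*(-20)^1 + 8 = (-1280000) + (-72000) + (1200) + (-180) + (8) = -1350972; answer -1350972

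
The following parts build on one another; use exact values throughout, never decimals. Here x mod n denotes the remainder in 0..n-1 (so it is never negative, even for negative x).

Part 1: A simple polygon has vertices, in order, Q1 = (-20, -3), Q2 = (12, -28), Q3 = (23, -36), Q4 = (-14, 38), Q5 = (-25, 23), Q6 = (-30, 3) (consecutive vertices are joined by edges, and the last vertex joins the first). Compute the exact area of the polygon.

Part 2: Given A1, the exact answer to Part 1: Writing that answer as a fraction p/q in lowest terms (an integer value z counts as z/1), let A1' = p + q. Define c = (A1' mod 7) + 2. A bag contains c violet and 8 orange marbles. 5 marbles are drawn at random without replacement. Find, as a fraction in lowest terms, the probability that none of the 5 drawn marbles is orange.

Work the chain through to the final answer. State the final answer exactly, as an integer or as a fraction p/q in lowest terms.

3/1001

Part 1: cross terms: (-20*-28 - 12*-3)=596, (12*-36 - 23*-28)=212, (23*38 - -14*-36)=370, (-14*23 - -25*38)=628, (-25*3 - -30*23)=615, (-30*-3 - -20*3)=150; twice the area = |2571| = 2571; area = 2571/2; answer 2571/2
Part 2: A1 = 2571/2; threaded value p + q = 2573; c = 6; total draws C(14,5) = 2002; favorable C(6,5) = 6; P = 3/1001; answer 3/1001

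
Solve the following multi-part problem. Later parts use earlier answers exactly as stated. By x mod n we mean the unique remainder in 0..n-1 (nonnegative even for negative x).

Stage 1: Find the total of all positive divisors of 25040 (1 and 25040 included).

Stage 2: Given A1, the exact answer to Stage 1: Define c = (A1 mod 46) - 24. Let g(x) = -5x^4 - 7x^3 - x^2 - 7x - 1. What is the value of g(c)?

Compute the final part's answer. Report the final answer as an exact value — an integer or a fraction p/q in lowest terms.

Stage 1: 25040 = 2^4 * 5 * 313; sigma = (1 + 2 + 4 + 8 + 16) * (1 + 5) * (1 + 313) = 31 * 6 * 314 = 58404; answer 58404
Stage 2: A1 = 58404; c = 6; -5*(6)^4 - 7*(6)^3 - 1*(6)^2 - 7*(6)^1 - 1 = (-6480) + (-1512) + (-36) + (-42) + (-1) = -8071; answer -8071

-8071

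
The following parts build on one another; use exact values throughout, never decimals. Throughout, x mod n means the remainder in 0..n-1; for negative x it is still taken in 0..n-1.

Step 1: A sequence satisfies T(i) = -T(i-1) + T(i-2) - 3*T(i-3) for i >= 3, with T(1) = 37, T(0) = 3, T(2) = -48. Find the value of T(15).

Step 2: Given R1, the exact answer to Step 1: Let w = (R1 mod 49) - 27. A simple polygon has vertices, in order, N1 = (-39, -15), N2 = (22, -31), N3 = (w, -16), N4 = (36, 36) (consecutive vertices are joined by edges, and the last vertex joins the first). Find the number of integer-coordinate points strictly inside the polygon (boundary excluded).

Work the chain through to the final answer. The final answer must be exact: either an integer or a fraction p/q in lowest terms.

407

Step 1: T(3) = -1*(-48) + 1*(37) - 3*(3) = 76; iterating: T(3)=76, T(4)=-235, T(5)=455, T(6)=-918, T(7)=2078, T(8)=-4361, T(9)=9193, T(10)=-19788, T(11)=42064, T(12)=-89431, T(13)=190859, T(14)=-406482, T(15)=865634; answer 865634
Step 2: R1 = 865634; w = -27; cross terms: (-39*-31 - 22*-15)=1539, (22*-16 - -27*-31)=-1189, (-27*36 - 36*-16)=-396, (36*-15 - -39*36)=864; twice the area = |818| = 818; area = 409; boundary points = 1 + 1 + 1 + 3 = 6; strictly interior points = area - boundary/2 + 1 = 407; answer 407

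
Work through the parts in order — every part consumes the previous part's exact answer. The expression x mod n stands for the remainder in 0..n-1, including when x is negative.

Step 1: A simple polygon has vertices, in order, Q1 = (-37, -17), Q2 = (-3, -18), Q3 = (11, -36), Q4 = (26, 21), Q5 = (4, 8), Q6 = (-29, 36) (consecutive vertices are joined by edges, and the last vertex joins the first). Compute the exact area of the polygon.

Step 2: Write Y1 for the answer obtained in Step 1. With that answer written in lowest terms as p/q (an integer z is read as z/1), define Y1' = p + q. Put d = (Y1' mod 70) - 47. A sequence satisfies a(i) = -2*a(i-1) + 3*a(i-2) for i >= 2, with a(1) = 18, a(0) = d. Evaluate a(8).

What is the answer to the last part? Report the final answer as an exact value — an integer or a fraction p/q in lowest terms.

Step 1: cross terms: (-37*-18 - -3*-17)=615, (-3*-36 - 11*-18)=306, (11*21 - 26*-36)=1167, (26*8 - 4*21)=124, (4*36 - -29*8)=376, (-29*-17 - -37*36)=1825; twice the area = |4413| = 4413; area = 4413/2; answer 4413/2
Step 2: Y1 = 4413/2; threaded value p + q = 4415; d = -42; a(2) = -2*(18) + 3*(-42) = -162; iterating: a(2)=-162, a(3)=378, a(4)=-1242, a(5)=3618, a(6)=-10962, a(7)=32778, a(8)=-98442; answer -98442

-98442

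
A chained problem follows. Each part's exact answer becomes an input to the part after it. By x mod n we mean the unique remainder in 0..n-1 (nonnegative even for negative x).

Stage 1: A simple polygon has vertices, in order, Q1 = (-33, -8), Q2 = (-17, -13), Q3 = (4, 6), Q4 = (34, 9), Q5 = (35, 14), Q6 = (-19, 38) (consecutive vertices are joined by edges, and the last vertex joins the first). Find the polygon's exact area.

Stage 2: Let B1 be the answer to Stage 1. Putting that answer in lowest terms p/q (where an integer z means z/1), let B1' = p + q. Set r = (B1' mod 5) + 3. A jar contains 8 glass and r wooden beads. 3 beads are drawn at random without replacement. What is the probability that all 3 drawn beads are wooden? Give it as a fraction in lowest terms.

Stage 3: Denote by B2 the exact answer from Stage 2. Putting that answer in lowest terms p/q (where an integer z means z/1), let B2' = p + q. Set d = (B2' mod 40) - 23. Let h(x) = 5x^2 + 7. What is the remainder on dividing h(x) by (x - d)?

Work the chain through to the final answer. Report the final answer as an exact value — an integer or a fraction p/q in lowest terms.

1452

Stage 1: cross terms: (-33*-13 - -17*-8)=293, (-17*6 - 4*-13)=-50, (4*9 - 34*6)=-168, (34*14 - 35*9)=161, (35*38 - -19*14)=1596, (-19*-8 - -33*38)=1406; twice the area = |3238| = 3238; area = 1619; answer 1619
Stage 2: B1 = 1619; threaded value p + q = 1620; r = 3; total draws C(11,3) = 165; favorable C(3,3) = 1; P = 1/165; answer 1/165
Stage 3: B2 = 1/165; threaded value p + q = 166; d = -17; remainder = value at the root: 5*(-17)^2 + 7 = (1445) + (7) = 1452; answer 1452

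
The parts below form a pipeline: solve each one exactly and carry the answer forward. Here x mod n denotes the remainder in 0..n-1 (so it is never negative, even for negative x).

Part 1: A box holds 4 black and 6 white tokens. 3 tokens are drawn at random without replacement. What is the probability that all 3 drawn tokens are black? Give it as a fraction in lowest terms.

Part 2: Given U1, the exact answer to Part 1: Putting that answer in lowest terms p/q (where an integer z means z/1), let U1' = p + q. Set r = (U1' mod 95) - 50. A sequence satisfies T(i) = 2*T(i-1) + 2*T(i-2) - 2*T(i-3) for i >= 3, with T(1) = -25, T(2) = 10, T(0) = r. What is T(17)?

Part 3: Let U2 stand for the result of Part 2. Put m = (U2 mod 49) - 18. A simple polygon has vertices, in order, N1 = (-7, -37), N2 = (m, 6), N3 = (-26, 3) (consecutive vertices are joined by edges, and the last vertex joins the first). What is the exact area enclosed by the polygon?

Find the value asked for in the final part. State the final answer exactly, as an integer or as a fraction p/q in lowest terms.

Part 1: total draws C(10,3) = 120; favorable C(4,3) = 4; P = 1/30; answer 1/30
Part 2: U1 = 1/30; threaded value p + q = 31; r = -19; T(3) = 2*(10) + 2*(-25) - 2*(-19) = 8; iterating: T(3)=8, T(4)=86, T(5)=168, T(6)=492, T(7)=1148, T(8)=2944, T(9)=7200, T(10)=17992, T(11)=44496, T(12)=110576, T(13)=274160, T(14)=680480, T(15)=1688128, T(16)=4188896, T(17)=10393088; answer 10393088
Part 3: U2 = 10393088; m = 23; cross terms: (-7*6 - 23*-37)=809, (23*3 - -26*6)=225, (-26*-37 - -7*3)=983; twice the area = |2017| = 2017; area = 2017/2; answer 2017/2

2017/2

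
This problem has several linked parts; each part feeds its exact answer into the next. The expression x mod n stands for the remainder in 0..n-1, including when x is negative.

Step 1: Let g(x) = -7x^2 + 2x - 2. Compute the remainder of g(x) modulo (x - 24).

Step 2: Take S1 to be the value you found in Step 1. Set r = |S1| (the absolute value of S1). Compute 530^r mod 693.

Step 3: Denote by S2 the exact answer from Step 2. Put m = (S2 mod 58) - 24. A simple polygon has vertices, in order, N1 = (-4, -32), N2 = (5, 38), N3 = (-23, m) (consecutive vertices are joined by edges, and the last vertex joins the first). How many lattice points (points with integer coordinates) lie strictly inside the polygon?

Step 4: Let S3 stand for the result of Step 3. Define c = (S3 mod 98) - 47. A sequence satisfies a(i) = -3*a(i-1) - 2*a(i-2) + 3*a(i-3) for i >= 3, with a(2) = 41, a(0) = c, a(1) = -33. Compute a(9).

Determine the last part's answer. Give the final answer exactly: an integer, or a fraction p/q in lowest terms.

-447

Step 1: remainder = value at the root: -7*(24)^2 + 2*(24)^1 - 2 = (-4032) + (48) + (-2) = -3986; answer -3986
Step 2: S1 = -3986; r = 3986; squarings mod 693: 530^1=530, 530^2=235, 530^4=478, 530^8=487, 530^16=163, 530^32=235, 530^64=478, 530^128=487, 530^256=163, 530^512=235, 530^1024=478, 530^2048=487; 530^3986 = 530^2 * 530^16 * 530^128 * 530^256 * 530^512 * 530^1024 * 530^2048 = 361 (mod 693); answer 361
Step 3: S2 = 361; m = -11; cross terms: (-4*38 - 5*-32)=8, (5*-11 - -23*38)=819, (-23*-32 - -4*-11)=692; twice the area = |1519| = 1519; area = 1519/2; boundary points = 1 + 7 + 1 = 9; strictly interior points = area - boundary/2 + 1 = 756; answer 756
Step 4: S3 = 756; c = 23; a(3) = -3*(41) - 2*(-33) + 3*(23) = 12; iterating: a(3)=12, a(4)=-217, a(5)=750, a(6)=-1780, a(7)=3189, a(8)=-3757, a(9)=-447; answer -447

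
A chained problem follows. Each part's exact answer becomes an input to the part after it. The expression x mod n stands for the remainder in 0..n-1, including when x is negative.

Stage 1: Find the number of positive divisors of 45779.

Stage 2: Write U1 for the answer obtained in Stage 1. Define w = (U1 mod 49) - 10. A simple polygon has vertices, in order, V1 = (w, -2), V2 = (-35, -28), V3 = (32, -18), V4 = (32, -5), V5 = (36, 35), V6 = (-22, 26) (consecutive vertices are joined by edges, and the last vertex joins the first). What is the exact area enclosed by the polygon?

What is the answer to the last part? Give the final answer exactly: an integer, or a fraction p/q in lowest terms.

2677

Stage 1: 45779 is prime, so its only divisors are 1 and 45779; count = 2; answer 2
Stage 2: U1 = 2; w = -8; cross terms: (-8*-28 - -35*-2)=154, (-35*-18 - 32*-28)=1526, (32*-5 - 32*-18)=416, (32*35 - 36*-5)=1300, (36*26 - -22*35)=1706, (-22*-2 - -8*26)=252; twice the area = |5354| = 5354; area = 2677; answer 2677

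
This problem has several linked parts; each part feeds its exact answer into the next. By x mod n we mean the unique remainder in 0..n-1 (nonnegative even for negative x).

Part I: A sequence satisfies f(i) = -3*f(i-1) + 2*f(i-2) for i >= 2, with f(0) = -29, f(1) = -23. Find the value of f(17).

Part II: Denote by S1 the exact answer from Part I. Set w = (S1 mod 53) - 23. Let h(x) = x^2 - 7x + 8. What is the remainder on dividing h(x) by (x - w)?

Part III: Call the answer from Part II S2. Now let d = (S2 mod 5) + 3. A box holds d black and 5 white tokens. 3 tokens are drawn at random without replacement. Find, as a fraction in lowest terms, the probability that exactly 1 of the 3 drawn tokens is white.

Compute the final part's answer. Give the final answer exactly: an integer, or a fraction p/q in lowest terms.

Part I: f(2) = -3*(-23) + 2*(-29) = 11; iterating: f(2)=11, f(3)=-79, f(4)=259, f(5)=-935, f(6)=3323, f(7)=-11839, f(8)=42163, f(9)=-150167, f(10)=534827, f(11)=-1904815, f(12)=6784099, f(13)=-24161927, f(14)=86053979, f(15)=-306485791, f(16)=1091565331, f(17)=-3887667575; answer -3887667575
Part II: S1 = -3887667575; w = 9; remainder = value at the root: 1*(9)^2 - 7*(9)^1 + 8 = (81) + (-63) + (8) = 26; answer 26
Part III: S2 = 26; d = 4; total draws C(9,3) = 84; favorable C(5,1)*C(4,2) = 30; P = 5/14; answer 5/14

5/14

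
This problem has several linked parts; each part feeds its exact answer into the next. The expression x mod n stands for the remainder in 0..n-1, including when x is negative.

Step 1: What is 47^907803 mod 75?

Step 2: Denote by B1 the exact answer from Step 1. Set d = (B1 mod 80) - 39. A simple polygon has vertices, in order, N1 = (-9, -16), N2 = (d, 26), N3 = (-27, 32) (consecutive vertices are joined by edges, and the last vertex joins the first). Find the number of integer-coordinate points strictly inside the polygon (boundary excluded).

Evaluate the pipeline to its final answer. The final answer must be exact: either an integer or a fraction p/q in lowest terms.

204

Step 1: squarings mod 75: 47^1=47, 47^2=34, 47^4=31, 47^8=61, 47^16=46, 47^32=16, 47^64=31, 47^128=61, 47^256=46, 47^512=16, 47^1024=31, 47^2048=61, 47^4096=46, 47^8192=16, 47^16384=31, 47^32768=61, 47^65536=46, 47^131072=16, 47^262144=31, 47^524288=61; 47^907803 = 47^1 * 47^2 * 47^8 * 47^16 * 47^512 * 47^2048 * 47^4096 * 47^16384 * 47^32768 * 47^65536 * 47^262144 * 47^524288 = 23 (mod 75); answer 23
Step 2: B1 = 23; d = -16; cross terms: (-9*26 - -16*-16)=-490, (-16*32 - -27*26)=190, (-27*-16 - -9*32)=720; twice the area = |420| = 420; area = 210; boundary points = 7 + 1 + 6 = 14; strictly interior points = area - boundary/2 + 1 = 204; answer 204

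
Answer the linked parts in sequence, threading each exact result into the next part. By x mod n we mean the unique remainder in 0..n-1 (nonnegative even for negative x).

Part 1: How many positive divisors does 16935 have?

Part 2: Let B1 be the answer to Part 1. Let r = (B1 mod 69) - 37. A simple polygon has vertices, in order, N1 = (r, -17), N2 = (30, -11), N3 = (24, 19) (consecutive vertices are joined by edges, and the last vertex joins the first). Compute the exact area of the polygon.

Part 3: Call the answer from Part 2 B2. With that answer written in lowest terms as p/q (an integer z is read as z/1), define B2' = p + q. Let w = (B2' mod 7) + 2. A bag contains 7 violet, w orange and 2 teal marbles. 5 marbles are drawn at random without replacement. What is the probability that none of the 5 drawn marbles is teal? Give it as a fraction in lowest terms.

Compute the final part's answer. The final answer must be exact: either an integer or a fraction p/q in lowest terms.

Part 1: 16935 = 3 * 5 * 1129; number of divisors = (1+1) * (1+1) * (1+1) = 8; answer 8
Part 2: B1 = 8; r = -29; cross terms: (-29*-11 - 30*-17)=829, (30*19 - 24*-11)=834, (24*-17 - -29*19)=143; twice the area = |1806| = 1806; area = 903; answer 903
Part 3: B2 = 903; threaded value p + q = 904; w = 3; total draws C(12,5) = 792; favorable C(10,5) = 252; P = 7/22; answer 7/22

7/22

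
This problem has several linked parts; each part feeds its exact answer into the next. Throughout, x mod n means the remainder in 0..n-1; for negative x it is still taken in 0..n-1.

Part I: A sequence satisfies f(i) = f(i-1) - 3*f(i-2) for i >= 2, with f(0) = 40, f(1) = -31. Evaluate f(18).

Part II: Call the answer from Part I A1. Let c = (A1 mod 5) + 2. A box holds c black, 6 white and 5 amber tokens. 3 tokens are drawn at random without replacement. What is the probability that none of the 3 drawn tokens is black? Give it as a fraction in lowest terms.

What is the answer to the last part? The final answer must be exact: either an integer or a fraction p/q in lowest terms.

Part I: f(2) = 1*(-31) - 3*(40) = -151; iterating: f(2)=-151, f(3)=-58, f(4)=395, f(5)=569, f(6)=-616, f(7)=-2323, f(8)=-475, f(9)=6494, f(10)=7919, f(11)=-11563, f(12)=-35320, f(13)=-631, f(14)=105329, f(15)=107222, f(16)=-208765, f(17)=-530431, f(18)=95864; answer 95864
Part II: A1 = 95864; c = 6; total draws C(17,3) = 680; favorable C(11,3) = 165; P = 33/136; answer 33/136

33/136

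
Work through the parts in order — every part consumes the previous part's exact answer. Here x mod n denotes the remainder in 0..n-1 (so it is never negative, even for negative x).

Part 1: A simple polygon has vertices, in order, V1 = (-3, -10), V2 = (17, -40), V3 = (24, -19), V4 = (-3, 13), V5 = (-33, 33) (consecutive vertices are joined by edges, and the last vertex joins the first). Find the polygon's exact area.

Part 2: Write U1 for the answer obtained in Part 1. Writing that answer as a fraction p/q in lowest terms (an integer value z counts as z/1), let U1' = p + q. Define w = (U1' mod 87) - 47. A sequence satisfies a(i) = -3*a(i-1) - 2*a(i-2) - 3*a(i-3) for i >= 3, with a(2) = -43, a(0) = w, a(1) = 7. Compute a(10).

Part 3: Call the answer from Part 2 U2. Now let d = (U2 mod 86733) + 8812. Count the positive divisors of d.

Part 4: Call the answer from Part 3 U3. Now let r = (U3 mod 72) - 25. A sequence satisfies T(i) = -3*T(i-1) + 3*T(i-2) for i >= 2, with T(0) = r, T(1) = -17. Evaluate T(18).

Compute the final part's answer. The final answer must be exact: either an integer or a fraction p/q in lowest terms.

11233934469

Part 1: cross terms: (-3*-40 - 17*-10)=290, (17*-19 - 24*-40)=637, (24*13 - -3*-19)=255, (-3*33 - -33*13)=330, (-33*-10 - -3*33)=429; twice the area = |1941| = 1941; area = 1941/2; answer 1941/2
Part 2: U1 = 1941/2; threaded value p + q = 1943; w = -18; a(3) = -3*(-43) - 2*(7) - 3*(-18) = 169; iterating: a(3)=169, a(4)=-442, a(5)=1117, a(6)=-2974, a(7)=8014, a(8)=-21445, a(9)=57229, a(10)=-152839; answer -152839
Part 3: U2 = -152839; d = 29439; 29439 = 3^2 * 3271; number of divisors = (2+1) * (1+1) = 6; answer 6
Part 4: U3 = 6; r = -19; T(2) = -3*(-17) + 3*(-19) = -6; iterating: T(2)=-6, T(3)=-33, T(4)=81, T(5)=-342, T(6)=1269, T(7)=-4833, T(8)=18306, T(9)=-69417, T(10)=263169, T(11)=-997758, T(12)=3782781, T(13)=-14341617, T(14)=54373194, T(15)=-206144433, T(16)=781552881, T(17)=-2963091942, T(18)=11233934469; answer 11233934469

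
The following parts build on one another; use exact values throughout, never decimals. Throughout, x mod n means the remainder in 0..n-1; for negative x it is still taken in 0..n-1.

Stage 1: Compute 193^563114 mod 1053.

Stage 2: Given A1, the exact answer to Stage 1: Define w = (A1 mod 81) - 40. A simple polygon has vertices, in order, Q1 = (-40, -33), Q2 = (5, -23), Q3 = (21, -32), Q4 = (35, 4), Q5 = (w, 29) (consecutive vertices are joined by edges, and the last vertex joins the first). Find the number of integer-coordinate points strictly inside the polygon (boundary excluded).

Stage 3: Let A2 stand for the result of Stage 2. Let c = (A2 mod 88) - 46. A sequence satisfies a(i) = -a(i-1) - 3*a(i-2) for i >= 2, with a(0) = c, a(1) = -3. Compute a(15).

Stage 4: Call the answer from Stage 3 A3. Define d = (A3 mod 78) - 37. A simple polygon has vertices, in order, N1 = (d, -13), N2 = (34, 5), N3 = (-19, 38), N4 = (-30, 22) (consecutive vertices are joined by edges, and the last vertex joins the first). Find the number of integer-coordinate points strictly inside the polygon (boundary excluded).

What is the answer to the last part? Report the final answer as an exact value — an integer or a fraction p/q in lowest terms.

1529

Stage 1: squarings mod 1053: 193^1=193, 193^2=394, 193^4=445, 193^8=61, 193^16=562, 193^32=997, 193^64=1030, 193^128=529, 193^256=796, 193^512=763, 193^1024=913, 193^2048=646, 193^4096=328, 193^8192=178, 193^16384=94, 193^32768=412, 193^65536=211, 193^131072=295, 193^262144=679, 193^524288=880; 193^563114 = 193^2 * 193^8 * 193^32 * 193^128 * 193^256 * 193^512 * 193^1024 * 193^4096 * 193^32768 * 193^524288 = 394 (mod 1053); answer 394
Stage 2: A1 = 394; w = 30; cross terms: (-40*-23 - 5*-33)=1085, (5*-32 - 21*-23)=323, (21*4 - 35*-32)=1204, (35*29 - 30*4)=895, (30*-33 - -40*29)=170; twice the area = |3677| = 3677; area = 3677/2; boundary points = 5 + 1 + 2 + 5 + 2 = 15; strictly interior points = area - boundary/2 + 1 = 1832; answer 1832
Stage 3: A2 = 1832; c = 26; a(2) = -1*(-3) - 3*(26) = -75; iterating: a(2)=-75, a(3)=84, a(4)=141, a(5)=-393, a(6)=-30, a(7)=1209, a(8)=-1119, a(9)=-2508, a(10)=5865, a(11)=1659, a(12)=-19254, a(13)=14277, a(14)=43485, a(15)=-86316; answer -86316
Stage 4: A3 = -86316; d = -7; cross terms: (-7*5 - 34*-13)=407, (34*38 - -19*5)=1387, (-19*22 - -30*38)=722, (-30*-13 - -7*22)=544; twice the area = |3060| = 3060; area = 1530; boundary points = 1 + 1 + 1 + 1 = 4; strictly interior points = area - boundary/2 + 1 = 1529; answer 1529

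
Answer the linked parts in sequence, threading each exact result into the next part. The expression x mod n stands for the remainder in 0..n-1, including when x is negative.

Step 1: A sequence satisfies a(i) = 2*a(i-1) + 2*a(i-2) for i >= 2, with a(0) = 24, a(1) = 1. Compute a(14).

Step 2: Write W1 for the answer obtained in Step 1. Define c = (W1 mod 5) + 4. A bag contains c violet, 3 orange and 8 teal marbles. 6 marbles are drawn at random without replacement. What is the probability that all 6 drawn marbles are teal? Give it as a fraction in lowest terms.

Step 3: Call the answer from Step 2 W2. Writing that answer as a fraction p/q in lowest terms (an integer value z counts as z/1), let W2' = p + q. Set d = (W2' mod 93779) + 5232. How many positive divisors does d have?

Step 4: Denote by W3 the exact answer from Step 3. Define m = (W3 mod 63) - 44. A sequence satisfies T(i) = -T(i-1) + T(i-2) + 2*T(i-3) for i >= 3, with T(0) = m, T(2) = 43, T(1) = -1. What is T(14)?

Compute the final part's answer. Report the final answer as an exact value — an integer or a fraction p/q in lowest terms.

1387

Step 1: a(2) = 2*(1) + 2*(24) = 50; iterating: a(2)=50, a(3)=102, a(4)=304, a(5)=812, a(6)=2232, a(7)=6088, a(8)=16640, a(9)=45456, a(10)=124192, a(11)=339296, a(12)=926976, a(13)=2532544, a(14)=6919040; answer 6919040
Step 2: W1 = 6919040; c = 4; total draws C(15,6) = 5005; favorable C(8,6) = 28; P = 4/715; answer 4/715
Step 3: W2 = 4/715; threaded value p + q = 719; d = 5951; 5951 = 11 * 541; number of divisors = (1+1) * (1+1) = 4; answer 4
Step 4: W3 = 4; m = -40; T(3) = -1*(43) + 1*(-1) + 2*(-40) = -124; iterating: T(3)=-124, T(4)=165, T(5)=-203, T(6)=120, T(7)=7, T(8)=-293, T(9)=540, T(10)=-819, T(11)=773, T(12)=-512, T(13)=-353, T(14)=1387; answer 1387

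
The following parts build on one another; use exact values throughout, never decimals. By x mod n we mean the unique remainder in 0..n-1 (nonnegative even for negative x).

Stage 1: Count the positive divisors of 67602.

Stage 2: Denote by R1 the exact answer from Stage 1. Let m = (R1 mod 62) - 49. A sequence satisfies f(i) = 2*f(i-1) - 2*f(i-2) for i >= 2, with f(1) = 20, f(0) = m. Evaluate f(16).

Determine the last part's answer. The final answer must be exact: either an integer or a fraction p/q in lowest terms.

-8448

Stage 1: 67602 = 2 * 3 * 19 * 593; number of divisors = (1+1) * (1+1) * (1+1) * (1+1) = 16; answer 16
Stage 2: R1 = 16; m = -33; f(2) = 2*(20) - 2*(-33) = 106; iterating: f(2)=106, f(3)=172, f(4)=132, f(5)=-80, f(6)=-424, f(7)=-688, f(8)=-528, f(9)=320, f(10)=1696, f(11)=2752, f(12)=2112, f(13)=-1280, f(14)=-6784, f(15)=-11008, f(16)=-8448; answer -8448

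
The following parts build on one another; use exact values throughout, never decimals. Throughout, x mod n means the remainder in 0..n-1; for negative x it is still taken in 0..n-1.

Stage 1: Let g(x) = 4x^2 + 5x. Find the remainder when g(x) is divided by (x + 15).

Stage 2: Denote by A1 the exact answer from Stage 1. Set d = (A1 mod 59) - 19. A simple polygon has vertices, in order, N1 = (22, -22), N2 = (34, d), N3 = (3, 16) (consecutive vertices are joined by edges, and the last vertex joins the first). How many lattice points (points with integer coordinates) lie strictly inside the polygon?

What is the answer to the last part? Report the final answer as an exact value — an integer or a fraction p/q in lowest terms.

798

Stage 1: remainder = value at the root: 4*(-15)^2 + 5*(-15)^1 = (900) + (-75) = 825; answer 825
Stage 2: A1 = 825; d = 39; cross terms: (22*39 - 34*-22)=1606, (34*16 - 3*39)=427, (3*-22 - 22*16)=-418; twice the area = |1615| = 1615; area = 1615/2; boundary points = 1 + 1 + 19 = 21; strictly interior points = area - boundary/2 + 1 = 798; answer 798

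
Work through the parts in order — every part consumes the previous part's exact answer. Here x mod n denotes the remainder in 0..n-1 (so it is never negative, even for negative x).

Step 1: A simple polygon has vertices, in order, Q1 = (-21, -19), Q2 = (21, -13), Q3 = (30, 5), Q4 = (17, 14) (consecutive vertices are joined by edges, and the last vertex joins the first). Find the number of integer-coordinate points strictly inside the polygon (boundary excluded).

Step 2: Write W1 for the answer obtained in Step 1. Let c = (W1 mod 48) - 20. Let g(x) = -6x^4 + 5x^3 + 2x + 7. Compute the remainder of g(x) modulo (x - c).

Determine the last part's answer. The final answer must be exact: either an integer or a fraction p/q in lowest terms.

-94516

Step 1: cross terms: (-21*-13 - 21*-19)=672, (21*5 - 30*-13)=495, (30*14 - 17*5)=335, (17*-19 - -21*14)=-29; twice the area = |1473| = 1473; area = 1473/2; boundary points = 6 + 9 + 1 + 1 = 17; strictly interior points = area - boundary/2 + 1 = 729; answer 729
Step 2: W1 = 729; c = -11; remainder = value at the root: -6*(-11)^4 + 5*(-11)^3 + 2*(-11)^1 + 7 = (-87846) + (-6655) + (-22) + (7) = -94516; answer -94516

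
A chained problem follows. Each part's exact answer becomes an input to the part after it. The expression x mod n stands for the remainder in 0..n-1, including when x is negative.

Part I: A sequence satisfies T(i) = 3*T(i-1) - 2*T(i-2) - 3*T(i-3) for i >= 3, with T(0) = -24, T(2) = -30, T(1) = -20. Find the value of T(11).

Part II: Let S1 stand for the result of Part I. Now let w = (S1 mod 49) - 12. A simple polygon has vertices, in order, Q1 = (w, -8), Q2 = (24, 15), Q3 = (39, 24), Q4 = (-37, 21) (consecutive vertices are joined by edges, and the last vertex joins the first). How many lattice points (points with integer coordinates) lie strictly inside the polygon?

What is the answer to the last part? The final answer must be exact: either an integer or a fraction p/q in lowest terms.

Part I: T(3) = 3*(-30) - 2*(-20) - 3*(-24) = 22; iterating: T(3)=22, T(4)=186, T(5)=604, T(6)=1374, T(7)=2356, T(8)=2508, T(9)=-1310, T(10)=-16014, T(11)=-52946; answer -52946
Part II: S1 = -52946; w = 11; cross terms: (11*15 - 24*-8)=357, (24*24 - 39*15)=-9, (39*21 - -37*24)=1707, (-37*-8 - 11*21)=65; twice the area = |2120| = 2120; area = 1060; boundary points = 1 + 3 + 1 + 1 = 6; strictly interior points = area - boundary/2 + 1 = 1058; answer 1058

1058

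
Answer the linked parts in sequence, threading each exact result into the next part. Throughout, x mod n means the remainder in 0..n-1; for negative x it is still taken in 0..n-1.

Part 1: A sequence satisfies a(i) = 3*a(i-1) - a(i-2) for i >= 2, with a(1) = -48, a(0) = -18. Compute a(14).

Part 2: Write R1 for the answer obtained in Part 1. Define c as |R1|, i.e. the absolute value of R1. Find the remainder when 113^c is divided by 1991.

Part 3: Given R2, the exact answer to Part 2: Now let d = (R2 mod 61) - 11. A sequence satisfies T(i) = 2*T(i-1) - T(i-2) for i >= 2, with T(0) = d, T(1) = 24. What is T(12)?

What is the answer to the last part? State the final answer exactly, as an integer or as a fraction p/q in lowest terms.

-97

Part 1: a(2) = 3*(-48) - 1*(-18) = -126; iterating: a(2)=-126, a(3)=-330, a(4)=-864, a(5)=-2262, a(6)=-5922, a(7)=-15504, a(8)=-40590, a(9)=-106266, a(10)=-278208, a(11)=-728358, a(12)=-1906866, a(13)=-4992240, a(14)=-13069854; answer -13069854
Part 2: R1 = -13069854; c = 13069854; squarings mod 1991: 113^1=113, 113^2=823, 113^4=389, 113^8=5, 113^16=25, 113^32=625, 113^64=389, 113^128=5, 113^256=25, 113^512=625, 113^1024=389, 113^2048=5, 113^4096=25, 113^8192=625, 113^16384=389, 113^32768=5, 113^65536=25, 113^131072=625, 113^262144=389, 113^524288=5, 113^1048576=25, 113^2097152=625, 113^4194304=389, 113^8388608=5; 113^13069854 = 113^2 * 113^4 * 113^8 * 113^16 * 113^512 * 113^1024 * 113^2048 * 113^8192 * 113^16384 * 113^65536 * 113^131072 * 113^262144 * 113^4194304 * 113^8388608 = 961 (mod 1991); answer 961
Part 3: R2 = 961; d = 35; T(2) = 2*(24) - 1*(35) = 13; iterating: T(2)=13, T(3)=2, T(4)=-9, T(5)=-20, T(6)=-31, T(7)=-42, T(8)=-53, T(9)=-64, T(10)=-75, T(11)=-86, T(12)=-97; answer -97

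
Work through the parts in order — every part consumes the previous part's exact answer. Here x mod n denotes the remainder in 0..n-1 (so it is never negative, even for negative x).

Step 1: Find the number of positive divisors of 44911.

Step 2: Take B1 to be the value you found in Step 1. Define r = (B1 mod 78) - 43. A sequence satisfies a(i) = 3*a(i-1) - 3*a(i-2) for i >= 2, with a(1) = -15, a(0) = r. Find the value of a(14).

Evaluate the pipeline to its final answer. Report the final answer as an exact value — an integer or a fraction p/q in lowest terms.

Step 1: 44911 = 97 * 463; number of divisors = (1+1) * (1+1) = 4; answer 4
Step 2: B1 = 4; r = -39; a(2) = 3*(-15) - 3*(-39) = 72; iterating: a(2)=72, a(3)=261, a(4)=567, a(5)=918, a(6)=1053, a(7)=405, a(8)=-1944, a(9)=-7047, a(10)=-15309, a(11)=-24786, a(12)=-28431, a(13)=-10935, a(14)=52488; answer 52488

52488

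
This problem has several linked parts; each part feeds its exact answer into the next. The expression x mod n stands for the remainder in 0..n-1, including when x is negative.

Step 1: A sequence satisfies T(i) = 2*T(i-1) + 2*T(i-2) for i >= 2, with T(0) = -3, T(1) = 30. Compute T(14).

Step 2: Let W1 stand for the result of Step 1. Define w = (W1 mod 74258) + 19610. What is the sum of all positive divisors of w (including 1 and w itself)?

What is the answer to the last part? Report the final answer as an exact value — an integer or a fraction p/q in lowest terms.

161280

Step 1: T(2) = 2*(30) + 2*(-3) = 54; iterating: T(2)=54, T(3)=168, T(4)=444, T(5)=1224, T(6)=3336, T(7)=9120, T(8)=24912, T(9)=68064, T(10)=185952, T(11)=508032, T(12)=1387968, T(13)=3792000, T(14)=10359936; answer 10359936
Step 2: W1 = 10359936; w = 57684; 57684 = 2^2 * 3 * 11 * 19 * 23; sigma = (1 + 2 + 4) * (1 + 3) * (1 + 11) * (1 + 19) * (1 + 23) = 7 * 4 * 12 * 20 * 24 = 161280; answer 161280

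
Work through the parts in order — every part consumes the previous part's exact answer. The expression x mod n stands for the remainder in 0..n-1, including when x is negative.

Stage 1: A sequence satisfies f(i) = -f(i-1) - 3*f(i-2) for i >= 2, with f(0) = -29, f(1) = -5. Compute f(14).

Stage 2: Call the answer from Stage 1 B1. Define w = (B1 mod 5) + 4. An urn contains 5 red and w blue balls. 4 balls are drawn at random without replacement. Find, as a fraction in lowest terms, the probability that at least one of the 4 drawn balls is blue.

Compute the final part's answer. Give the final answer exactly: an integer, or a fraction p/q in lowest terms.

65/66

Stage 1: f(2) = -1*(-5) - 3*(-29) = 92; iterating: f(2)=92, f(3)=-77, f(4)=-199, f(5)=430, f(6)=167, f(7)=-1457, f(8)=956, f(9)=3415, f(10)=-6283, f(11)=-3962, f(12)=22811, f(13)=-10925, f(14)=-57508; answer -57508
Stage 2: B1 = -57508; w = 6; total draws C(11,4) = 330; complement C(5,4) = 5; favorable 330 - 5 = 325; P = 65/66; answer 65/66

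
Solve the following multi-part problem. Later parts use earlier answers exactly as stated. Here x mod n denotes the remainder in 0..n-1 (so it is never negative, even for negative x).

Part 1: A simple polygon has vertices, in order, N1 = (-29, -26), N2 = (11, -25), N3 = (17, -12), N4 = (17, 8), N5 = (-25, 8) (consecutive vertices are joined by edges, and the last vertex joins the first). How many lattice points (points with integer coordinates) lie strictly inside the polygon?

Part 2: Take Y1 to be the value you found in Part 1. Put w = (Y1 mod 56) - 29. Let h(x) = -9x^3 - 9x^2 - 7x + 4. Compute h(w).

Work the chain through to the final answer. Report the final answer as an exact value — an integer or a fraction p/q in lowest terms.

-164446

Part 1: cross terms: (-29*-25 - 11*-26)=1011, (11*-12 - 17*-25)=293, (17*8 - 17*-12)=340, (17*8 - -25*8)=336, (-25*-26 - -29*8)=882; twice the area = |2862| = 2862; area = 1431; boundary points = 1 + 1 + 20 + 42 + 2 = 66; strictly interior points = area - boundary/2 + 1 = 1399; answer 1399
Part 2: Y1 = 1399; w = 26; -9*(26)^3 - 9*(26)^2 - 7*(26)^1 + 4 = (-158184) + (-6084) + (-182) + (4) = -164446; answer -164446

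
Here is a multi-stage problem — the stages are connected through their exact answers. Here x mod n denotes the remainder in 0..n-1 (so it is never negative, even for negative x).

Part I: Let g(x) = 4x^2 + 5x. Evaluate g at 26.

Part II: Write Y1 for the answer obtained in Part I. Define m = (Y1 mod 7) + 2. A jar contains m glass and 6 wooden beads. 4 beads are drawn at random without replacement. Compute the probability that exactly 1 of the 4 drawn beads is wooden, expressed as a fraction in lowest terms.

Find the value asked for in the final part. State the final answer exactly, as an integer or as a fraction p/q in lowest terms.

48/143

Part I: 4*(26)^2 + 5*(26)^1 = (2704) + (130) = 2834; answer 2834
Part II: Y1 = 2834; m = 8; total draws C(14,4) = 1001; favorable C(6,1)*C(8,3) = 336; P = 48/143; answer 48/143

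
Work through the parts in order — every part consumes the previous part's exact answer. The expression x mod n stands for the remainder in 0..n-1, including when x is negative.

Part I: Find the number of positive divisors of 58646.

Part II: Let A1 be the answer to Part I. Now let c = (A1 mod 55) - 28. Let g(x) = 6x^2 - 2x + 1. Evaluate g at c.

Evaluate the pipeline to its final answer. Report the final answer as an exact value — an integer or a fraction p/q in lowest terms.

Part I: 58646 = 2 * 7 * 59 * 71; number of divisors = (1+1) * (1+1) * (1+1) * (1+1) = 16; answer 16
Part II: A1 = 16; c = -12; 6*(-12)^2 - 2*(-12)^1 + 1 = (864) + (24) + (1) = 889; answer 889

889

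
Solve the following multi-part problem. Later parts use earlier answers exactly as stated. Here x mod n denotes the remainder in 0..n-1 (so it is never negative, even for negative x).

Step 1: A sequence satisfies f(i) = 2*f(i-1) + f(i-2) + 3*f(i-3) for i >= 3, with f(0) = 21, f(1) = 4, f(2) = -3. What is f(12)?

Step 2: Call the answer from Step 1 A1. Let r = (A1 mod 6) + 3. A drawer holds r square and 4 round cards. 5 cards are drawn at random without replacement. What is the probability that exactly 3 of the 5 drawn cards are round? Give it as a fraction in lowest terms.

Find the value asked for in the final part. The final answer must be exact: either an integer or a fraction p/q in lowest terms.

Step 1: f(3) = 2*(-3) + 1*(4) + 3*(21) = 61; iterating: f(3)=61, f(4)=131, f(5)=314, f(6)=942, f(7)=2591, f(8)=7066, f(9)=19549, f(10)=53937, f(11)=148621, f(12)=409826; answer 409826
Step 2: A1 = 409826; r = 5; total draws C(9,5) = 126; favorable C(4,3)*C(5,2) = 40; P = 20/63; answer 20/63

20/63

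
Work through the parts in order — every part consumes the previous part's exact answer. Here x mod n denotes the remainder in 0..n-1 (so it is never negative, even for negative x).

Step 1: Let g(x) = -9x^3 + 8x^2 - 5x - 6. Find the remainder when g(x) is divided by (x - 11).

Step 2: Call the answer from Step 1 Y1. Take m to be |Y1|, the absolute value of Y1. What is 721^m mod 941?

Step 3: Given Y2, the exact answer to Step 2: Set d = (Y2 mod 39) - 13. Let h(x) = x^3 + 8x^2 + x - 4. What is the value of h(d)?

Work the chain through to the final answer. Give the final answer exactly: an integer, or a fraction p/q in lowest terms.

Step 1: remainder = value at the root: -9*(11)^3 + 8*(11)^2 - 5*(11)^1 - 6 = (-11979) + (968) + (-55) + (-6) = -11072; answer -11072
Step 2: Y1 = -11072; m = 11072; squarings mod 941: 721^1=721, 721^2=409, 721^4=724, 721^8=39, 721^16=580, 721^32=463, 721^64=762, 721^128=47, 721^256=327, 721^512=596, 721^1024=459, 721^2048=838, 721^4096=258, 721^8192=694; 721^11072 = 721^64 * 721^256 * 721^512 * 721^2048 * 721^8192 = 850 (mod 941); answer 850
Step 3: Y2 = 850; d = 18; 1*(18)^3 + 8*(18)^2 + 1*(18)^1 - 4 = (5832) + (2592) + (18) + (-4) = 8438; answer 8438

8438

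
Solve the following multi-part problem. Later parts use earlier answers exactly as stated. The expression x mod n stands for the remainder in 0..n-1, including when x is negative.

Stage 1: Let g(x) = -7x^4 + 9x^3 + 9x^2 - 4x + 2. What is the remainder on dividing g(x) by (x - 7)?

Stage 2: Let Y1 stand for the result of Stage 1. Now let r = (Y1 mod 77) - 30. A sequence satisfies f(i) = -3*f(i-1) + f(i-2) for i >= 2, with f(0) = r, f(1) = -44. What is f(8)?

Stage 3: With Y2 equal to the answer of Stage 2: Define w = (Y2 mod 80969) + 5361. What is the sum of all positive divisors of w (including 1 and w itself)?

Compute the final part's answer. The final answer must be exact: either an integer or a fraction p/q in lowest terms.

122808

Stage 1: remainder = value at the root: -7*(7)^4 + 9*(7)^3 + 9*(7)^2 - 4*(7)^1 + 2 = (-16807) + (3087) + (441) + (-28) + (2) = -13305; answer -13305
Stage 2: Y1 = -13305; r = -14; f(2) = -3*(-44) + 1*(-14) = 118; iterating: f(2)=118, f(3)=-398, f(4)=1312, f(5)=-4334, f(6)=14314, f(7)=-47276, f(8)=156142; answer 156142
Stage 3: Y2 = 156142; w = 80534; 80534 = 2 * 67 * 601; sigma = (1 + 2) * (1 + 67) * (1 + 601) = 3 * 68 * 602 = 122808; answer 122808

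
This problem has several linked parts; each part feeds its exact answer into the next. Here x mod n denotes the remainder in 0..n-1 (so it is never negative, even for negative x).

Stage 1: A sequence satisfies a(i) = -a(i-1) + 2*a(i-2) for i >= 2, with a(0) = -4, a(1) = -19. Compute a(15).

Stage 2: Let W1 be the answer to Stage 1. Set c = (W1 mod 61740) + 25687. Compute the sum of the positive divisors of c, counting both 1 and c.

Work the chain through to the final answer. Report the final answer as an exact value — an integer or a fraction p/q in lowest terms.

Stage 1: a(2) = -1*(-19) + 2*(-4) = 11; iterating: a(2)=11, a(3)=-49, a(4)=71, a(5)=-169, a(6)=311, a(7)=-649, a(8)=1271, a(9)=-2569, a(10)=5111, a(11)=-10249, a(12)=20471, a(13)=-40969, a(14)=81911, a(15)=-163849; answer -163849
Stage 2: W1 = -163849; c = 47058; 47058 = 2 * 3 * 11 * 23 * 31; sigma = (1 + 2) * (1 + 3) * (1 + 11) * (1 + 23) * (1 + 31) = 3 * 4 * 12 * 24 * 32 = 110592; answer 110592

110592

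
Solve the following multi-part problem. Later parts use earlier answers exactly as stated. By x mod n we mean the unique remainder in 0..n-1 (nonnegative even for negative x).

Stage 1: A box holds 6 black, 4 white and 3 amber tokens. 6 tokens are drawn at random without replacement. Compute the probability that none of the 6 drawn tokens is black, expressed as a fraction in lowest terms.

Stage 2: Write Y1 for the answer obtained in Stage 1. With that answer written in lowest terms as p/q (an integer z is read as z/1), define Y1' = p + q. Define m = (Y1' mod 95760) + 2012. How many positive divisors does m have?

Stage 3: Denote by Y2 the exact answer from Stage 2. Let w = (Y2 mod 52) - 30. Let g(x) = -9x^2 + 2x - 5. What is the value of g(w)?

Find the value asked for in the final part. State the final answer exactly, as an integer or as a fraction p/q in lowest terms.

Stage 1: total draws C(13,6) = 1716; favorable C(7,6) = 7; P = 7/1716; answer 7/1716
Stage 2: Y1 = 7/1716; threaded value p + q = 1723; m = 3735; 3735 = 3^2 * 5 * 83; number of divisors = (2+1) * (1+1) * (1+1) = 12; answer 12
Stage 3: Y2 = 12; w = -18; -9*(-18)^2 + 2*(-18)^1 - 5 = (-2916) + (-36) + (-5) = -2957; answer -2957

-2957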